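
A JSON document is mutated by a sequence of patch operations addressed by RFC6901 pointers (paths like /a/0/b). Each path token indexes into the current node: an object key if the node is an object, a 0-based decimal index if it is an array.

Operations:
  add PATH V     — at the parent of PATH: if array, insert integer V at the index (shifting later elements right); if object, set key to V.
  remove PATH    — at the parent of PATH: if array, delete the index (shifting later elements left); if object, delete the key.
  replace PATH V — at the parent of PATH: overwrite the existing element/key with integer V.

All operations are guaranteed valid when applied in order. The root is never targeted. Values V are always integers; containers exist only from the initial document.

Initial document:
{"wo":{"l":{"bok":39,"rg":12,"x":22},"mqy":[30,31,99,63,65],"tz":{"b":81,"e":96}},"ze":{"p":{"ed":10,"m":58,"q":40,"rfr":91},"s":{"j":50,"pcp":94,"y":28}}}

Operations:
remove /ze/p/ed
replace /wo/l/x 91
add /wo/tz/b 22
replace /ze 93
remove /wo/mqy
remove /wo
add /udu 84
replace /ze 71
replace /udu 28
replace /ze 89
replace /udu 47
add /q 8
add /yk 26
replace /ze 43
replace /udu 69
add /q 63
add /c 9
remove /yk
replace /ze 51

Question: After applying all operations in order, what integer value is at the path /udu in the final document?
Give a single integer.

Answer: 69

Derivation:
After op 1 (remove /ze/p/ed): {"wo":{"l":{"bok":39,"rg":12,"x":22},"mqy":[30,31,99,63,65],"tz":{"b":81,"e":96}},"ze":{"p":{"m":58,"q":40,"rfr":91},"s":{"j":50,"pcp":94,"y":28}}}
After op 2 (replace /wo/l/x 91): {"wo":{"l":{"bok":39,"rg":12,"x":91},"mqy":[30,31,99,63,65],"tz":{"b":81,"e":96}},"ze":{"p":{"m":58,"q":40,"rfr":91},"s":{"j":50,"pcp":94,"y":28}}}
After op 3 (add /wo/tz/b 22): {"wo":{"l":{"bok":39,"rg":12,"x":91},"mqy":[30,31,99,63,65],"tz":{"b":22,"e":96}},"ze":{"p":{"m":58,"q":40,"rfr":91},"s":{"j":50,"pcp":94,"y":28}}}
After op 4 (replace /ze 93): {"wo":{"l":{"bok":39,"rg":12,"x":91},"mqy":[30,31,99,63,65],"tz":{"b":22,"e":96}},"ze":93}
After op 5 (remove /wo/mqy): {"wo":{"l":{"bok":39,"rg":12,"x":91},"tz":{"b":22,"e":96}},"ze":93}
After op 6 (remove /wo): {"ze":93}
After op 7 (add /udu 84): {"udu":84,"ze":93}
After op 8 (replace /ze 71): {"udu":84,"ze":71}
After op 9 (replace /udu 28): {"udu":28,"ze":71}
After op 10 (replace /ze 89): {"udu":28,"ze":89}
After op 11 (replace /udu 47): {"udu":47,"ze":89}
After op 12 (add /q 8): {"q":8,"udu":47,"ze":89}
After op 13 (add /yk 26): {"q":8,"udu":47,"yk":26,"ze":89}
After op 14 (replace /ze 43): {"q":8,"udu":47,"yk":26,"ze":43}
After op 15 (replace /udu 69): {"q":8,"udu":69,"yk":26,"ze":43}
After op 16 (add /q 63): {"q":63,"udu":69,"yk":26,"ze":43}
After op 17 (add /c 9): {"c":9,"q":63,"udu":69,"yk":26,"ze":43}
After op 18 (remove /yk): {"c":9,"q":63,"udu":69,"ze":43}
After op 19 (replace /ze 51): {"c":9,"q":63,"udu":69,"ze":51}
Value at /udu: 69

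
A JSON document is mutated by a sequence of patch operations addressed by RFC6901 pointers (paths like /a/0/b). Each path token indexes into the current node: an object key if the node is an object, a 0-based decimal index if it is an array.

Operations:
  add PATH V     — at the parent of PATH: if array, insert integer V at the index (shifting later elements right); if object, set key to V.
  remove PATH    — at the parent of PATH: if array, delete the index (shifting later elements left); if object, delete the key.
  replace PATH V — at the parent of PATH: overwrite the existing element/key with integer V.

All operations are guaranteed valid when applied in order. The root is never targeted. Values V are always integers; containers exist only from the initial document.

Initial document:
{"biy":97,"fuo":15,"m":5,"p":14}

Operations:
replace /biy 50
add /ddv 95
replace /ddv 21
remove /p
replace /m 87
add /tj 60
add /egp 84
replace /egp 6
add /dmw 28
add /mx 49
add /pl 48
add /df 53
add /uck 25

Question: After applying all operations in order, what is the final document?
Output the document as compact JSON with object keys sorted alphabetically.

After op 1 (replace /biy 50): {"biy":50,"fuo":15,"m":5,"p":14}
After op 2 (add /ddv 95): {"biy":50,"ddv":95,"fuo":15,"m":5,"p":14}
After op 3 (replace /ddv 21): {"biy":50,"ddv":21,"fuo":15,"m":5,"p":14}
After op 4 (remove /p): {"biy":50,"ddv":21,"fuo":15,"m":5}
After op 5 (replace /m 87): {"biy":50,"ddv":21,"fuo":15,"m":87}
After op 6 (add /tj 60): {"biy":50,"ddv":21,"fuo":15,"m":87,"tj":60}
After op 7 (add /egp 84): {"biy":50,"ddv":21,"egp":84,"fuo":15,"m":87,"tj":60}
After op 8 (replace /egp 6): {"biy":50,"ddv":21,"egp":6,"fuo":15,"m":87,"tj":60}
After op 9 (add /dmw 28): {"biy":50,"ddv":21,"dmw":28,"egp":6,"fuo":15,"m":87,"tj":60}
After op 10 (add /mx 49): {"biy":50,"ddv":21,"dmw":28,"egp":6,"fuo":15,"m":87,"mx":49,"tj":60}
After op 11 (add /pl 48): {"biy":50,"ddv":21,"dmw":28,"egp":6,"fuo":15,"m":87,"mx":49,"pl":48,"tj":60}
After op 12 (add /df 53): {"biy":50,"ddv":21,"df":53,"dmw":28,"egp":6,"fuo":15,"m":87,"mx":49,"pl":48,"tj":60}
After op 13 (add /uck 25): {"biy":50,"ddv":21,"df":53,"dmw":28,"egp":6,"fuo":15,"m":87,"mx":49,"pl":48,"tj":60,"uck":25}

Answer: {"biy":50,"ddv":21,"df":53,"dmw":28,"egp":6,"fuo":15,"m":87,"mx":49,"pl":48,"tj":60,"uck":25}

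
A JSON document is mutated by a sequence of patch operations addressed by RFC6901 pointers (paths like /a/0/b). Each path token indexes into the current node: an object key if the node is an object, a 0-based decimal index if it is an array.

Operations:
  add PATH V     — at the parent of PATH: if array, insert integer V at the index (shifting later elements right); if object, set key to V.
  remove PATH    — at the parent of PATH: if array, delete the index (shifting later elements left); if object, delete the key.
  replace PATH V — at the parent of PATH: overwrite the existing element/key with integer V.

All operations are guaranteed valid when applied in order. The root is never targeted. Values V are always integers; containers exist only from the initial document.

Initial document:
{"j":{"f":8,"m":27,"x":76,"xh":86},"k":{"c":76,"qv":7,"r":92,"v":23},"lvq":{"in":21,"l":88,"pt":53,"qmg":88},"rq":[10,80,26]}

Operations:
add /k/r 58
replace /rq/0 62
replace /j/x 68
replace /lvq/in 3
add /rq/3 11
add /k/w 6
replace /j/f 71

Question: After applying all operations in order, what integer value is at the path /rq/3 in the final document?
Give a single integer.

After op 1 (add /k/r 58): {"j":{"f":8,"m":27,"x":76,"xh":86},"k":{"c":76,"qv":7,"r":58,"v":23},"lvq":{"in":21,"l":88,"pt":53,"qmg":88},"rq":[10,80,26]}
After op 2 (replace /rq/0 62): {"j":{"f":8,"m":27,"x":76,"xh":86},"k":{"c":76,"qv":7,"r":58,"v":23},"lvq":{"in":21,"l":88,"pt":53,"qmg":88},"rq":[62,80,26]}
After op 3 (replace /j/x 68): {"j":{"f":8,"m":27,"x":68,"xh":86},"k":{"c":76,"qv":7,"r":58,"v":23},"lvq":{"in":21,"l":88,"pt":53,"qmg":88},"rq":[62,80,26]}
After op 4 (replace /lvq/in 3): {"j":{"f":8,"m":27,"x":68,"xh":86},"k":{"c":76,"qv":7,"r":58,"v":23},"lvq":{"in":3,"l":88,"pt":53,"qmg":88},"rq":[62,80,26]}
After op 5 (add /rq/3 11): {"j":{"f":8,"m":27,"x":68,"xh":86},"k":{"c":76,"qv":7,"r":58,"v":23},"lvq":{"in":3,"l":88,"pt":53,"qmg":88},"rq":[62,80,26,11]}
After op 6 (add /k/w 6): {"j":{"f":8,"m":27,"x":68,"xh":86},"k":{"c":76,"qv":7,"r":58,"v":23,"w":6},"lvq":{"in":3,"l":88,"pt":53,"qmg":88},"rq":[62,80,26,11]}
After op 7 (replace /j/f 71): {"j":{"f":71,"m":27,"x":68,"xh":86},"k":{"c":76,"qv":7,"r":58,"v":23,"w":6},"lvq":{"in":3,"l":88,"pt":53,"qmg":88},"rq":[62,80,26,11]}
Value at /rq/3: 11

Answer: 11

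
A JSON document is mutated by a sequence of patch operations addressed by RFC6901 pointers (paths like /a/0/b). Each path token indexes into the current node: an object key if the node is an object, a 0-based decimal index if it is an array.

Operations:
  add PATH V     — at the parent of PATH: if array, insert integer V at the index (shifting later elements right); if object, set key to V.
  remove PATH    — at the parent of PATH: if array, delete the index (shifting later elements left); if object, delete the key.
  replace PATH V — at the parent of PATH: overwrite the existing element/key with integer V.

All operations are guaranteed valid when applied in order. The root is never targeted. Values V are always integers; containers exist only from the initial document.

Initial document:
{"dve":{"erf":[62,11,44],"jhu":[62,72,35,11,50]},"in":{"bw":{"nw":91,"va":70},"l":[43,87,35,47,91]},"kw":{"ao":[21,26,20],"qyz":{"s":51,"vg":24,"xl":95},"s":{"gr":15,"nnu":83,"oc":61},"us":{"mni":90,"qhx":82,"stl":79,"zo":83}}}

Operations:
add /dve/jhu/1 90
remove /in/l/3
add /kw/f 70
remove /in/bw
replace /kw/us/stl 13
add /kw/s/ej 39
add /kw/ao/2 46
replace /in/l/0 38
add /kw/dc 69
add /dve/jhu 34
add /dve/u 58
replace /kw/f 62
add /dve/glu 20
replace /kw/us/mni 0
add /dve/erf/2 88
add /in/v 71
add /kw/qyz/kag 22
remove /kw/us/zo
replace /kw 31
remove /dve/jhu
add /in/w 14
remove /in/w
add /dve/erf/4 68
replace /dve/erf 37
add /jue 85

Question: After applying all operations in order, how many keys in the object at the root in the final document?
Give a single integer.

After op 1 (add /dve/jhu/1 90): {"dve":{"erf":[62,11,44],"jhu":[62,90,72,35,11,50]},"in":{"bw":{"nw":91,"va":70},"l":[43,87,35,47,91]},"kw":{"ao":[21,26,20],"qyz":{"s":51,"vg":24,"xl":95},"s":{"gr":15,"nnu":83,"oc":61},"us":{"mni":90,"qhx":82,"stl":79,"zo":83}}}
After op 2 (remove /in/l/3): {"dve":{"erf":[62,11,44],"jhu":[62,90,72,35,11,50]},"in":{"bw":{"nw":91,"va":70},"l":[43,87,35,91]},"kw":{"ao":[21,26,20],"qyz":{"s":51,"vg":24,"xl":95},"s":{"gr":15,"nnu":83,"oc":61},"us":{"mni":90,"qhx":82,"stl":79,"zo":83}}}
After op 3 (add /kw/f 70): {"dve":{"erf":[62,11,44],"jhu":[62,90,72,35,11,50]},"in":{"bw":{"nw":91,"va":70},"l":[43,87,35,91]},"kw":{"ao":[21,26,20],"f":70,"qyz":{"s":51,"vg":24,"xl":95},"s":{"gr":15,"nnu":83,"oc":61},"us":{"mni":90,"qhx":82,"stl":79,"zo":83}}}
After op 4 (remove /in/bw): {"dve":{"erf":[62,11,44],"jhu":[62,90,72,35,11,50]},"in":{"l":[43,87,35,91]},"kw":{"ao":[21,26,20],"f":70,"qyz":{"s":51,"vg":24,"xl":95},"s":{"gr":15,"nnu":83,"oc":61},"us":{"mni":90,"qhx":82,"stl":79,"zo":83}}}
After op 5 (replace /kw/us/stl 13): {"dve":{"erf":[62,11,44],"jhu":[62,90,72,35,11,50]},"in":{"l":[43,87,35,91]},"kw":{"ao":[21,26,20],"f":70,"qyz":{"s":51,"vg":24,"xl":95},"s":{"gr":15,"nnu":83,"oc":61},"us":{"mni":90,"qhx":82,"stl":13,"zo":83}}}
After op 6 (add /kw/s/ej 39): {"dve":{"erf":[62,11,44],"jhu":[62,90,72,35,11,50]},"in":{"l":[43,87,35,91]},"kw":{"ao":[21,26,20],"f":70,"qyz":{"s":51,"vg":24,"xl":95},"s":{"ej":39,"gr":15,"nnu":83,"oc":61},"us":{"mni":90,"qhx":82,"stl":13,"zo":83}}}
After op 7 (add /kw/ao/2 46): {"dve":{"erf":[62,11,44],"jhu":[62,90,72,35,11,50]},"in":{"l":[43,87,35,91]},"kw":{"ao":[21,26,46,20],"f":70,"qyz":{"s":51,"vg":24,"xl":95},"s":{"ej":39,"gr":15,"nnu":83,"oc":61},"us":{"mni":90,"qhx":82,"stl":13,"zo":83}}}
After op 8 (replace /in/l/0 38): {"dve":{"erf":[62,11,44],"jhu":[62,90,72,35,11,50]},"in":{"l":[38,87,35,91]},"kw":{"ao":[21,26,46,20],"f":70,"qyz":{"s":51,"vg":24,"xl":95},"s":{"ej":39,"gr":15,"nnu":83,"oc":61},"us":{"mni":90,"qhx":82,"stl":13,"zo":83}}}
After op 9 (add /kw/dc 69): {"dve":{"erf":[62,11,44],"jhu":[62,90,72,35,11,50]},"in":{"l":[38,87,35,91]},"kw":{"ao":[21,26,46,20],"dc":69,"f":70,"qyz":{"s":51,"vg":24,"xl":95},"s":{"ej":39,"gr":15,"nnu":83,"oc":61},"us":{"mni":90,"qhx":82,"stl":13,"zo":83}}}
After op 10 (add /dve/jhu 34): {"dve":{"erf":[62,11,44],"jhu":34},"in":{"l":[38,87,35,91]},"kw":{"ao":[21,26,46,20],"dc":69,"f":70,"qyz":{"s":51,"vg":24,"xl":95},"s":{"ej":39,"gr":15,"nnu":83,"oc":61},"us":{"mni":90,"qhx":82,"stl":13,"zo":83}}}
After op 11 (add /dve/u 58): {"dve":{"erf":[62,11,44],"jhu":34,"u":58},"in":{"l":[38,87,35,91]},"kw":{"ao":[21,26,46,20],"dc":69,"f":70,"qyz":{"s":51,"vg":24,"xl":95},"s":{"ej":39,"gr":15,"nnu":83,"oc":61},"us":{"mni":90,"qhx":82,"stl":13,"zo":83}}}
After op 12 (replace /kw/f 62): {"dve":{"erf":[62,11,44],"jhu":34,"u":58},"in":{"l":[38,87,35,91]},"kw":{"ao":[21,26,46,20],"dc":69,"f":62,"qyz":{"s":51,"vg":24,"xl":95},"s":{"ej":39,"gr":15,"nnu":83,"oc":61},"us":{"mni":90,"qhx":82,"stl":13,"zo":83}}}
After op 13 (add /dve/glu 20): {"dve":{"erf":[62,11,44],"glu":20,"jhu":34,"u":58},"in":{"l":[38,87,35,91]},"kw":{"ao":[21,26,46,20],"dc":69,"f":62,"qyz":{"s":51,"vg":24,"xl":95},"s":{"ej":39,"gr":15,"nnu":83,"oc":61},"us":{"mni":90,"qhx":82,"stl":13,"zo":83}}}
After op 14 (replace /kw/us/mni 0): {"dve":{"erf":[62,11,44],"glu":20,"jhu":34,"u":58},"in":{"l":[38,87,35,91]},"kw":{"ao":[21,26,46,20],"dc":69,"f":62,"qyz":{"s":51,"vg":24,"xl":95},"s":{"ej":39,"gr":15,"nnu":83,"oc":61},"us":{"mni":0,"qhx":82,"stl":13,"zo":83}}}
After op 15 (add /dve/erf/2 88): {"dve":{"erf":[62,11,88,44],"glu":20,"jhu":34,"u":58},"in":{"l":[38,87,35,91]},"kw":{"ao":[21,26,46,20],"dc":69,"f":62,"qyz":{"s":51,"vg":24,"xl":95},"s":{"ej":39,"gr":15,"nnu":83,"oc":61},"us":{"mni":0,"qhx":82,"stl":13,"zo":83}}}
After op 16 (add /in/v 71): {"dve":{"erf":[62,11,88,44],"glu":20,"jhu":34,"u":58},"in":{"l":[38,87,35,91],"v":71},"kw":{"ao":[21,26,46,20],"dc":69,"f":62,"qyz":{"s":51,"vg":24,"xl":95},"s":{"ej":39,"gr":15,"nnu":83,"oc":61},"us":{"mni":0,"qhx":82,"stl":13,"zo":83}}}
After op 17 (add /kw/qyz/kag 22): {"dve":{"erf":[62,11,88,44],"glu":20,"jhu":34,"u":58},"in":{"l":[38,87,35,91],"v":71},"kw":{"ao":[21,26,46,20],"dc":69,"f":62,"qyz":{"kag":22,"s":51,"vg":24,"xl":95},"s":{"ej":39,"gr":15,"nnu":83,"oc":61},"us":{"mni":0,"qhx":82,"stl":13,"zo":83}}}
After op 18 (remove /kw/us/zo): {"dve":{"erf":[62,11,88,44],"glu":20,"jhu":34,"u":58},"in":{"l":[38,87,35,91],"v":71},"kw":{"ao":[21,26,46,20],"dc":69,"f":62,"qyz":{"kag":22,"s":51,"vg":24,"xl":95},"s":{"ej":39,"gr":15,"nnu":83,"oc":61},"us":{"mni":0,"qhx":82,"stl":13}}}
After op 19 (replace /kw 31): {"dve":{"erf":[62,11,88,44],"glu":20,"jhu":34,"u":58},"in":{"l":[38,87,35,91],"v":71},"kw":31}
After op 20 (remove /dve/jhu): {"dve":{"erf":[62,11,88,44],"glu":20,"u":58},"in":{"l":[38,87,35,91],"v":71},"kw":31}
After op 21 (add /in/w 14): {"dve":{"erf":[62,11,88,44],"glu":20,"u":58},"in":{"l":[38,87,35,91],"v":71,"w":14},"kw":31}
After op 22 (remove /in/w): {"dve":{"erf":[62,11,88,44],"glu":20,"u":58},"in":{"l":[38,87,35,91],"v":71},"kw":31}
After op 23 (add /dve/erf/4 68): {"dve":{"erf":[62,11,88,44,68],"glu":20,"u":58},"in":{"l":[38,87,35,91],"v":71},"kw":31}
After op 24 (replace /dve/erf 37): {"dve":{"erf":37,"glu":20,"u":58},"in":{"l":[38,87,35,91],"v":71},"kw":31}
After op 25 (add /jue 85): {"dve":{"erf":37,"glu":20,"u":58},"in":{"l":[38,87,35,91],"v":71},"jue":85,"kw":31}
Size at the root: 4

Answer: 4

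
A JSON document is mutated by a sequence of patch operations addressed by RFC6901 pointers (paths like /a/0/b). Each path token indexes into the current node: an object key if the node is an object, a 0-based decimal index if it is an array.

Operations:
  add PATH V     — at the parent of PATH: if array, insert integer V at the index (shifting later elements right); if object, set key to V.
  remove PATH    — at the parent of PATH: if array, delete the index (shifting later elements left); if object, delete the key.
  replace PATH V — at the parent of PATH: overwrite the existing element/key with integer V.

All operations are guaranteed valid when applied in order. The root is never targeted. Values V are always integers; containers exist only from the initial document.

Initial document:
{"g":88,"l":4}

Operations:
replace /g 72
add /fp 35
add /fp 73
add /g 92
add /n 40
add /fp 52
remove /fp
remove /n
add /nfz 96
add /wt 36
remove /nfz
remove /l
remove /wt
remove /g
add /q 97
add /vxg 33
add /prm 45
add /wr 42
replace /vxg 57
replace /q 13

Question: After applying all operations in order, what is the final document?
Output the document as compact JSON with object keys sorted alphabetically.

After op 1 (replace /g 72): {"g":72,"l":4}
After op 2 (add /fp 35): {"fp":35,"g":72,"l":4}
After op 3 (add /fp 73): {"fp":73,"g":72,"l":4}
After op 4 (add /g 92): {"fp":73,"g":92,"l":4}
After op 5 (add /n 40): {"fp":73,"g":92,"l":4,"n":40}
After op 6 (add /fp 52): {"fp":52,"g":92,"l":4,"n":40}
After op 7 (remove /fp): {"g":92,"l":4,"n":40}
After op 8 (remove /n): {"g":92,"l":4}
After op 9 (add /nfz 96): {"g":92,"l":4,"nfz":96}
After op 10 (add /wt 36): {"g":92,"l":4,"nfz":96,"wt":36}
After op 11 (remove /nfz): {"g":92,"l":4,"wt":36}
After op 12 (remove /l): {"g":92,"wt":36}
After op 13 (remove /wt): {"g":92}
After op 14 (remove /g): {}
After op 15 (add /q 97): {"q":97}
After op 16 (add /vxg 33): {"q":97,"vxg":33}
After op 17 (add /prm 45): {"prm":45,"q":97,"vxg":33}
After op 18 (add /wr 42): {"prm":45,"q":97,"vxg":33,"wr":42}
After op 19 (replace /vxg 57): {"prm":45,"q":97,"vxg":57,"wr":42}
After op 20 (replace /q 13): {"prm":45,"q":13,"vxg":57,"wr":42}

Answer: {"prm":45,"q":13,"vxg":57,"wr":42}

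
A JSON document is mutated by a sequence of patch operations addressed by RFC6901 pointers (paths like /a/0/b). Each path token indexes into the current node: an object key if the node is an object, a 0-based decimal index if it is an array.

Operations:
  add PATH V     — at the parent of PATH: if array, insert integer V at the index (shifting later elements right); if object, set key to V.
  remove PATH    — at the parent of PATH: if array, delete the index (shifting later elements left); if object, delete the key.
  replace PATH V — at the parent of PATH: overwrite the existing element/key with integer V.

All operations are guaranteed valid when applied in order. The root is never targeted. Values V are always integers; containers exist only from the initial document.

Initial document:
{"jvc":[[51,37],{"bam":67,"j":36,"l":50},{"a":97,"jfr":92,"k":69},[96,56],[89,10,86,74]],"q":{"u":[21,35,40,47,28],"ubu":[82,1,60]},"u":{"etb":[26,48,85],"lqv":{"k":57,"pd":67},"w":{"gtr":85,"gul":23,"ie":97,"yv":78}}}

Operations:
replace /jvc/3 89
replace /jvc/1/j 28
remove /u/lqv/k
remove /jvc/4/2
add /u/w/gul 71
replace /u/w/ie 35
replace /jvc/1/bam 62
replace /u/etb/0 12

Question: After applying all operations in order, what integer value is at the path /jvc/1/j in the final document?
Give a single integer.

Answer: 28

Derivation:
After op 1 (replace /jvc/3 89): {"jvc":[[51,37],{"bam":67,"j":36,"l":50},{"a":97,"jfr":92,"k":69},89,[89,10,86,74]],"q":{"u":[21,35,40,47,28],"ubu":[82,1,60]},"u":{"etb":[26,48,85],"lqv":{"k":57,"pd":67},"w":{"gtr":85,"gul":23,"ie":97,"yv":78}}}
After op 2 (replace /jvc/1/j 28): {"jvc":[[51,37],{"bam":67,"j":28,"l":50},{"a":97,"jfr":92,"k":69},89,[89,10,86,74]],"q":{"u":[21,35,40,47,28],"ubu":[82,1,60]},"u":{"etb":[26,48,85],"lqv":{"k":57,"pd":67},"w":{"gtr":85,"gul":23,"ie":97,"yv":78}}}
After op 3 (remove /u/lqv/k): {"jvc":[[51,37],{"bam":67,"j":28,"l":50},{"a":97,"jfr":92,"k":69},89,[89,10,86,74]],"q":{"u":[21,35,40,47,28],"ubu":[82,1,60]},"u":{"etb":[26,48,85],"lqv":{"pd":67},"w":{"gtr":85,"gul":23,"ie":97,"yv":78}}}
After op 4 (remove /jvc/4/2): {"jvc":[[51,37],{"bam":67,"j":28,"l":50},{"a":97,"jfr":92,"k":69},89,[89,10,74]],"q":{"u":[21,35,40,47,28],"ubu":[82,1,60]},"u":{"etb":[26,48,85],"lqv":{"pd":67},"w":{"gtr":85,"gul":23,"ie":97,"yv":78}}}
After op 5 (add /u/w/gul 71): {"jvc":[[51,37],{"bam":67,"j":28,"l":50},{"a":97,"jfr":92,"k":69},89,[89,10,74]],"q":{"u":[21,35,40,47,28],"ubu":[82,1,60]},"u":{"etb":[26,48,85],"lqv":{"pd":67},"w":{"gtr":85,"gul":71,"ie":97,"yv":78}}}
After op 6 (replace /u/w/ie 35): {"jvc":[[51,37],{"bam":67,"j":28,"l":50},{"a":97,"jfr":92,"k":69},89,[89,10,74]],"q":{"u":[21,35,40,47,28],"ubu":[82,1,60]},"u":{"etb":[26,48,85],"lqv":{"pd":67},"w":{"gtr":85,"gul":71,"ie":35,"yv":78}}}
After op 7 (replace /jvc/1/bam 62): {"jvc":[[51,37],{"bam":62,"j":28,"l":50},{"a":97,"jfr":92,"k":69},89,[89,10,74]],"q":{"u":[21,35,40,47,28],"ubu":[82,1,60]},"u":{"etb":[26,48,85],"lqv":{"pd":67},"w":{"gtr":85,"gul":71,"ie":35,"yv":78}}}
After op 8 (replace /u/etb/0 12): {"jvc":[[51,37],{"bam":62,"j":28,"l":50},{"a":97,"jfr":92,"k":69},89,[89,10,74]],"q":{"u":[21,35,40,47,28],"ubu":[82,1,60]},"u":{"etb":[12,48,85],"lqv":{"pd":67},"w":{"gtr":85,"gul":71,"ie":35,"yv":78}}}
Value at /jvc/1/j: 28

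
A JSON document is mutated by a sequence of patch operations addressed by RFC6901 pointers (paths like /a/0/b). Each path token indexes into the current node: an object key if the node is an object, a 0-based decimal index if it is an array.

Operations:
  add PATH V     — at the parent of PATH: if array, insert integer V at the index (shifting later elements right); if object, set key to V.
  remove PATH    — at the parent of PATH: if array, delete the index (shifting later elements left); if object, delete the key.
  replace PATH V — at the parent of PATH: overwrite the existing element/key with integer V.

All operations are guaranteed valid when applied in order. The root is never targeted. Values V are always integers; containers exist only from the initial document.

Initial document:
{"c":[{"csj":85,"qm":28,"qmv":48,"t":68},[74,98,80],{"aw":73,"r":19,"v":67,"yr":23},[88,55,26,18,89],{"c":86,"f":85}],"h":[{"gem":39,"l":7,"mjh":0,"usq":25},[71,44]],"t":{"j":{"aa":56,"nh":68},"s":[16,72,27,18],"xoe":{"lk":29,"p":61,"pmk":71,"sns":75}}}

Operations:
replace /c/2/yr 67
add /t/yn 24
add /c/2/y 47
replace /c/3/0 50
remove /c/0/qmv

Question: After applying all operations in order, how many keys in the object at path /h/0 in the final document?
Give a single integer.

Answer: 4

Derivation:
After op 1 (replace /c/2/yr 67): {"c":[{"csj":85,"qm":28,"qmv":48,"t":68},[74,98,80],{"aw":73,"r":19,"v":67,"yr":67},[88,55,26,18,89],{"c":86,"f":85}],"h":[{"gem":39,"l":7,"mjh":0,"usq":25},[71,44]],"t":{"j":{"aa":56,"nh":68},"s":[16,72,27,18],"xoe":{"lk":29,"p":61,"pmk":71,"sns":75}}}
After op 2 (add /t/yn 24): {"c":[{"csj":85,"qm":28,"qmv":48,"t":68},[74,98,80],{"aw":73,"r":19,"v":67,"yr":67},[88,55,26,18,89],{"c":86,"f":85}],"h":[{"gem":39,"l":7,"mjh":0,"usq":25},[71,44]],"t":{"j":{"aa":56,"nh":68},"s":[16,72,27,18],"xoe":{"lk":29,"p":61,"pmk":71,"sns":75},"yn":24}}
After op 3 (add /c/2/y 47): {"c":[{"csj":85,"qm":28,"qmv":48,"t":68},[74,98,80],{"aw":73,"r":19,"v":67,"y":47,"yr":67},[88,55,26,18,89],{"c":86,"f":85}],"h":[{"gem":39,"l":7,"mjh":0,"usq":25},[71,44]],"t":{"j":{"aa":56,"nh":68},"s":[16,72,27,18],"xoe":{"lk":29,"p":61,"pmk":71,"sns":75},"yn":24}}
After op 4 (replace /c/3/0 50): {"c":[{"csj":85,"qm":28,"qmv":48,"t":68},[74,98,80],{"aw":73,"r":19,"v":67,"y":47,"yr":67},[50,55,26,18,89],{"c":86,"f":85}],"h":[{"gem":39,"l":7,"mjh":0,"usq":25},[71,44]],"t":{"j":{"aa":56,"nh":68},"s":[16,72,27,18],"xoe":{"lk":29,"p":61,"pmk":71,"sns":75},"yn":24}}
After op 5 (remove /c/0/qmv): {"c":[{"csj":85,"qm":28,"t":68},[74,98,80],{"aw":73,"r":19,"v":67,"y":47,"yr":67},[50,55,26,18,89],{"c":86,"f":85}],"h":[{"gem":39,"l":7,"mjh":0,"usq":25},[71,44]],"t":{"j":{"aa":56,"nh":68},"s":[16,72,27,18],"xoe":{"lk":29,"p":61,"pmk":71,"sns":75},"yn":24}}
Size at path /h/0: 4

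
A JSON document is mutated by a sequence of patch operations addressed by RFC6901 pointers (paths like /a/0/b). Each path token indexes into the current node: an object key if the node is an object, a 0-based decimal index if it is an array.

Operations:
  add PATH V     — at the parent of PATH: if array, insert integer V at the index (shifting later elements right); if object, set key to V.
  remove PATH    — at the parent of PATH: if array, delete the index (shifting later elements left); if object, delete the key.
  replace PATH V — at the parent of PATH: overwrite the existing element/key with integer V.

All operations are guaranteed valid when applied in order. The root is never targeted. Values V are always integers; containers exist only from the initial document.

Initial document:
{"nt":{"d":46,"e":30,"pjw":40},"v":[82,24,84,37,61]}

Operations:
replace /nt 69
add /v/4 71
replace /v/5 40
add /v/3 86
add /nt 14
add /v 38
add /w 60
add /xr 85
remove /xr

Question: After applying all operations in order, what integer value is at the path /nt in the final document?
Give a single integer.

After op 1 (replace /nt 69): {"nt":69,"v":[82,24,84,37,61]}
After op 2 (add /v/4 71): {"nt":69,"v":[82,24,84,37,71,61]}
After op 3 (replace /v/5 40): {"nt":69,"v":[82,24,84,37,71,40]}
After op 4 (add /v/3 86): {"nt":69,"v":[82,24,84,86,37,71,40]}
After op 5 (add /nt 14): {"nt":14,"v":[82,24,84,86,37,71,40]}
After op 6 (add /v 38): {"nt":14,"v":38}
After op 7 (add /w 60): {"nt":14,"v":38,"w":60}
After op 8 (add /xr 85): {"nt":14,"v":38,"w":60,"xr":85}
After op 9 (remove /xr): {"nt":14,"v":38,"w":60}
Value at /nt: 14

Answer: 14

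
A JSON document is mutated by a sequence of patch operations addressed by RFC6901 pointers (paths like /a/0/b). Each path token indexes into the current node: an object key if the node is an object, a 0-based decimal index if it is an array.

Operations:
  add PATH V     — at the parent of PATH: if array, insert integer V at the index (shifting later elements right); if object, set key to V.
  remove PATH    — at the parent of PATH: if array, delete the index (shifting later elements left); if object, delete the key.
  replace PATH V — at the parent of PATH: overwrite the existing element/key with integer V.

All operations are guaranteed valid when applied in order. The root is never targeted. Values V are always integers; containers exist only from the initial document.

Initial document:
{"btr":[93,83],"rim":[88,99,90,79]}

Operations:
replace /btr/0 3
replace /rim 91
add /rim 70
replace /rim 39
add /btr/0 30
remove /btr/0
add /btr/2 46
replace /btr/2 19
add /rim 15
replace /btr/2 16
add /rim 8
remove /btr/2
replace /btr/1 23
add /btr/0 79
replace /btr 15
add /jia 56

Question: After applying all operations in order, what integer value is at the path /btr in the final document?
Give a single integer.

After op 1 (replace /btr/0 3): {"btr":[3,83],"rim":[88,99,90,79]}
After op 2 (replace /rim 91): {"btr":[3,83],"rim":91}
After op 3 (add /rim 70): {"btr":[3,83],"rim":70}
After op 4 (replace /rim 39): {"btr":[3,83],"rim":39}
After op 5 (add /btr/0 30): {"btr":[30,3,83],"rim":39}
After op 6 (remove /btr/0): {"btr":[3,83],"rim":39}
After op 7 (add /btr/2 46): {"btr":[3,83,46],"rim":39}
After op 8 (replace /btr/2 19): {"btr":[3,83,19],"rim":39}
After op 9 (add /rim 15): {"btr":[3,83,19],"rim":15}
After op 10 (replace /btr/2 16): {"btr":[3,83,16],"rim":15}
After op 11 (add /rim 8): {"btr":[3,83,16],"rim":8}
After op 12 (remove /btr/2): {"btr":[3,83],"rim":8}
After op 13 (replace /btr/1 23): {"btr":[3,23],"rim":8}
After op 14 (add /btr/0 79): {"btr":[79,3,23],"rim":8}
After op 15 (replace /btr 15): {"btr":15,"rim":8}
After op 16 (add /jia 56): {"btr":15,"jia":56,"rim":8}
Value at /btr: 15

Answer: 15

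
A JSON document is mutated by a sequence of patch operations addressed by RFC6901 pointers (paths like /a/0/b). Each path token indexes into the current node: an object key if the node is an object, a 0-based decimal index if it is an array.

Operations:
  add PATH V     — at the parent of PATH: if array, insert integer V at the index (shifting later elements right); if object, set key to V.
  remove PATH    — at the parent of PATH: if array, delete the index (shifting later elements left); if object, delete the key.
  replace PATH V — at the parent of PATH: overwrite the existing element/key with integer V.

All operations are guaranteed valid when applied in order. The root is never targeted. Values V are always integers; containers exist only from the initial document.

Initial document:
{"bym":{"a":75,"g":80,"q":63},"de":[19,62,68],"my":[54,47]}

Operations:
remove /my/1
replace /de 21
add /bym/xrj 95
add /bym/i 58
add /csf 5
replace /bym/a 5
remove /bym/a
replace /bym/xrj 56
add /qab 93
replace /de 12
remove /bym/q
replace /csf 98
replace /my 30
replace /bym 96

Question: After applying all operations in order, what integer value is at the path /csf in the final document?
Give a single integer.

Answer: 98

Derivation:
After op 1 (remove /my/1): {"bym":{"a":75,"g":80,"q":63},"de":[19,62,68],"my":[54]}
After op 2 (replace /de 21): {"bym":{"a":75,"g":80,"q":63},"de":21,"my":[54]}
After op 3 (add /bym/xrj 95): {"bym":{"a":75,"g":80,"q":63,"xrj":95},"de":21,"my":[54]}
After op 4 (add /bym/i 58): {"bym":{"a":75,"g":80,"i":58,"q":63,"xrj":95},"de":21,"my":[54]}
After op 5 (add /csf 5): {"bym":{"a":75,"g":80,"i":58,"q":63,"xrj":95},"csf":5,"de":21,"my":[54]}
After op 6 (replace /bym/a 5): {"bym":{"a":5,"g":80,"i":58,"q":63,"xrj":95},"csf":5,"de":21,"my":[54]}
After op 7 (remove /bym/a): {"bym":{"g":80,"i":58,"q":63,"xrj":95},"csf":5,"de":21,"my":[54]}
After op 8 (replace /bym/xrj 56): {"bym":{"g":80,"i":58,"q":63,"xrj":56},"csf":5,"de":21,"my":[54]}
After op 9 (add /qab 93): {"bym":{"g":80,"i":58,"q":63,"xrj":56},"csf":5,"de":21,"my":[54],"qab":93}
After op 10 (replace /de 12): {"bym":{"g":80,"i":58,"q":63,"xrj":56},"csf":5,"de":12,"my":[54],"qab":93}
After op 11 (remove /bym/q): {"bym":{"g":80,"i":58,"xrj":56},"csf":5,"de":12,"my":[54],"qab":93}
After op 12 (replace /csf 98): {"bym":{"g":80,"i":58,"xrj":56},"csf":98,"de":12,"my":[54],"qab":93}
After op 13 (replace /my 30): {"bym":{"g":80,"i":58,"xrj":56},"csf":98,"de":12,"my":30,"qab":93}
After op 14 (replace /bym 96): {"bym":96,"csf":98,"de":12,"my":30,"qab":93}
Value at /csf: 98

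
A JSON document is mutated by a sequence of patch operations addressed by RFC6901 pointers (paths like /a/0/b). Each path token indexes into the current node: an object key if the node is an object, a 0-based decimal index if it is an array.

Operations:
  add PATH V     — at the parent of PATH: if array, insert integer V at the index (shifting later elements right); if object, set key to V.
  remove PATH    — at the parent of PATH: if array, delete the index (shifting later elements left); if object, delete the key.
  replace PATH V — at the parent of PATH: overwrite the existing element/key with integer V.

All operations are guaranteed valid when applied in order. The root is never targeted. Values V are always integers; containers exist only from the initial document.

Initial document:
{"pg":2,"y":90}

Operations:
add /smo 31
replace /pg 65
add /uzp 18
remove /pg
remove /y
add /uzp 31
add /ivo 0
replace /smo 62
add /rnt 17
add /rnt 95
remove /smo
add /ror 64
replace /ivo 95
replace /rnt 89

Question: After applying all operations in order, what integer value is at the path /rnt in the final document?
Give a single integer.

Answer: 89

Derivation:
After op 1 (add /smo 31): {"pg":2,"smo":31,"y":90}
After op 2 (replace /pg 65): {"pg":65,"smo":31,"y":90}
After op 3 (add /uzp 18): {"pg":65,"smo":31,"uzp":18,"y":90}
After op 4 (remove /pg): {"smo":31,"uzp":18,"y":90}
After op 5 (remove /y): {"smo":31,"uzp":18}
After op 6 (add /uzp 31): {"smo":31,"uzp":31}
After op 7 (add /ivo 0): {"ivo":0,"smo":31,"uzp":31}
After op 8 (replace /smo 62): {"ivo":0,"smo":62,"uzp":31}
After op 9 (add /rnt 17): {"ivo":0,"rnt":17,"smo":62,"uzp":31}
After op 10 (add /rnt 95): {"ivo":0,"rnt":95,"smo":62,"uzp":31}
After op 11 (remove /smo): {"ivo":0,"rnt":95,"uzp":31}
After op 12 (add /ror 64): {"ivo":0,"rnt":95,"ror":64,"uzp":31}
After op 13 (replace /ivo 95): {"ivo":95,"rnt":95,"ror":64,"uzp":31}
After op 14 (replace /rnt 89): {"ivo":95,"rnt":89,"ror":64,"uzp":31}
Value at /rnt: 89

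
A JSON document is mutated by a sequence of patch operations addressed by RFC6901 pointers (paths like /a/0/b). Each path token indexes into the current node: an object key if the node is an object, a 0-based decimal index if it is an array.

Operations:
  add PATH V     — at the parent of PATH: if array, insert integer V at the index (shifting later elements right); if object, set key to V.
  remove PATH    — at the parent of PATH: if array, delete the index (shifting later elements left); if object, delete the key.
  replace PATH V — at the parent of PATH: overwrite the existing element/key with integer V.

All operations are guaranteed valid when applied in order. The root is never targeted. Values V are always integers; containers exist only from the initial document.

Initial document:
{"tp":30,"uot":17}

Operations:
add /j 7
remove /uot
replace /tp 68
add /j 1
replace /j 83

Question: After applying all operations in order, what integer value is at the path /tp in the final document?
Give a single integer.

After op 1 (add /j 7): {"j":7,"tp":30,"uot":17}
After op 2 (remove /uot): {"j":7,"tp":30}
After op 3 (replace /tp 68): {"j":7,"tp":68}
After op 4 (add /j 1): {"j":1,"tp":68}
After op 5 (replace /j 83): {"j":83,"tp":68}
Value at /tp: 68

Answer: 68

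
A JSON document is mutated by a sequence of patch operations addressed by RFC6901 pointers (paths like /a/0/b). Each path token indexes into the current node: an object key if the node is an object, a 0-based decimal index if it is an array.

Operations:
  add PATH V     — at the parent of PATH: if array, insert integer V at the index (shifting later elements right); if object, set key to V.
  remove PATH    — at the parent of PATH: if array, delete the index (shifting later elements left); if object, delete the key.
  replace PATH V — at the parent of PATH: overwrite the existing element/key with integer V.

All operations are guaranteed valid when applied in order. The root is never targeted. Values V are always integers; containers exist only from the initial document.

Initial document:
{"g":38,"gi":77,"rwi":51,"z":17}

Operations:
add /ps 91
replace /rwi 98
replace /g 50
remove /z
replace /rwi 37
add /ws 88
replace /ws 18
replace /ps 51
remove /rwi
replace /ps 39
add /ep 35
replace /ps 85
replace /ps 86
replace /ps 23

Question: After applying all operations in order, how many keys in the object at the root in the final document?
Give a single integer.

After op 1 (add /ps 91): {"g":38,"gi":77,"ps":91,"rwi":51,"z":17}
After op 2 (replace /rwi 98): {"g":38,"gi":77,"ps":91,"rwi":98,"z":17}
After op 3 (replace /g 50): {"g":50,"gi":77,"ps":91,"rwi":98,"z":17}
After op 4 (remove /z): {"g":50,"gi":77,"ps":91,"rwi":98}
After op 5 (replace /rwi 37): {"g":50,"gi":77,"ps":91,"rwi":37}
After op 6 (add /ws 88): {"g":50,"gi":77,"ps":91,"rwi":37,"ws":88}
After op 7 (replace /ws 18): {"g":50,"gi":77,"ps":91,"rwi":37,"ws":18}
After op 8 (replace /ps 51): {"g":50,"gi":77,"ps":51,"rwi":37,"ws":18}
After op 9 (remove /rwi): {"g":50,"gi":77,"ps":51,"ws":18}
After op 10 (replace /ps 39): {"g":50,"gi":77,"ps":39,"ws":18}
After op 11 (add /ep 35): {"ep":35,"g":50,"gi":77,"ps":39,"ws":18}
After op 12 (replace /ps 85): {"ep":35,"g":50,"gi":77,"ps":85,"ws":18}
After op 13 (replace /ps 86): {"ep":35,"g":50,"gi":77,"ps":86,"ws":18}
After op 14 (replace /ps 23): {"ep":35,"g":50,"gi":77,"ps":23,"ws":18}
Size at the root: 5

Answer: 5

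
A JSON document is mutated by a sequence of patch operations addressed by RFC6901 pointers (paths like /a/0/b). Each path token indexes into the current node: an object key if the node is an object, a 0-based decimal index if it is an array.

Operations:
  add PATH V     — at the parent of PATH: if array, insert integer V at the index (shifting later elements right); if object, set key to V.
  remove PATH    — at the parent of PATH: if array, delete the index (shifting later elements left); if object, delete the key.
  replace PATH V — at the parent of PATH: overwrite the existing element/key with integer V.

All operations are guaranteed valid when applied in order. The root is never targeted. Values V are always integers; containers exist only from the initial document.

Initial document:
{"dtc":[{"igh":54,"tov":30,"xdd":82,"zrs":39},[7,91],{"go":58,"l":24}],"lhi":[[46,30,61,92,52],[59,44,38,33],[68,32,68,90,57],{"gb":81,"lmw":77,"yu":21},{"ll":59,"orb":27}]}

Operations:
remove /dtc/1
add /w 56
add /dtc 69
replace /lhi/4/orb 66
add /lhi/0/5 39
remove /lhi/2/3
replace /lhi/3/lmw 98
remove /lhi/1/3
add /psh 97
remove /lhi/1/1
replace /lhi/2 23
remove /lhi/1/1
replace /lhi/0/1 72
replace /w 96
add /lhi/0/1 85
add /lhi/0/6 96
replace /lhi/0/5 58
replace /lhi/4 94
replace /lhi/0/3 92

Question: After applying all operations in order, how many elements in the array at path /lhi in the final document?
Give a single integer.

Answer: 5

Derivation:
After op 1 (remove /dtc/1): {"dtc":[{"igh":54,"tov":30,"xdd":82,"zrs":39},{"go":58,"l":24}],"lhi":[[46,30,61,92,52],[59,44,38,33],[68,32,68,90,57],{"gb":81,"lmw":77,"yu":21},{"ll":59,"orb":27}]}
After op 2 (add /w 56): {"dtc":[{"igh":54,"tov":30,"xdd":82,"zrs":39},{"go":58,"l":24}],"lhi":[[46,30,61,92,52],[59,44,38,33],[68,32,68,90,57],{"gb":81,"lmw":77,"yu":21},{"ll":59,"orb":27}],"w":56}
After op 3 (add /dtc 69): {"dtc":69,"lhi":[[46,30,61,92,52],[59,44,38,33],[68,32,68,90,57],{"gb":81,"lmw":77,"yu":21},{"ll":59,"orb":27}],"w":56}
After op 4 (replace /lhi/4/orb 66): {"dtc":69,"lhi":[[46,30,61,92,52],[59,44,38,33],[68,32,68,90,57],{"gb":81,"lmw":77,"yu":21},{"ll":59,"orb":66}],"w":56}
After op 5 (add /lhi/0/5 39): {"dtc":69,"lhi":[[46,30,61,92,52,39],[59,44,38,33],[68,32,68,90,57],{"gb":81,"lmw":77,"yu":21},{"ll":59,"orb":66}],"w":56}
After op 6 (remove /lhi/2/3): {"dtc":69,"lhi":[[46,30,61,92,52,39],[59,44,38,33],[68,32,68,57],{"gb":81,"lmw":77,"yu":21},{"ll":59,"orb":66}],"w":56}
After op 7 (replace /lhi/3/lmw 98): {"dtc":69,"lhi":[[46,30,61,92,52,39],[59,44,38,33],[68,32,68,57],{"gb":81,"lmw":98,"yu":21},{"ll":59,"orb":66}],"w":56}
After op 8 (remove /lhi/1/3): {"dtc":69,"lhi":[[46,30,61,92,52,39],[59,44,38],[68,32,68,57],{"gb":81,"lmw":98,"yu":21},{"ll":59,"orb":66}],"w":56}
After op 9 (add /psh 97): {"dtc":69,"lhi":[[46,30,61,92,52,39],[59,44,38],[68,32,68,57],{"gb":81,"lmw":98,"yu":21},{"ll":59,"orb":66}],"psh":97,"w":56}
After op 10 (remove /lhi/1/1): {"dtc":69,"lhi":[[46,30,61,92,52,39],[59,38],[68,32,68,57],{"gb":81,"lmw":98,"yu":21},{"ll":59,"orb":66}],"psh":97,"w":56}
After op 11 (replace /lhi/2 23): {"dtc":69,"lhi":[[46,30,61,92,52,39],[59,38],23,{"gb":81,"lmw":98,"yu":21},{"ll":59,"orb":66}],"psh":97,"w":56}
After op 12 (remove /lhi/1/1): {"dtc":69,"lhi":[[46,30,61,92,52,39],[59],23,{"gb":81,"lmw":98,"yu":21},{"ll":59,"orb":66}],"psh":97,"w":56}
After op 13 (replace /lhi/0/1 72): {"dtc":69,"lhi":[[46,72,61,92,52,39],[59],23,{"gb":81,"lmw":98,"yu":21},{"ll":59,"orb":66}],"psh":97,"w":56}
After op 14 (replace /w 96): {"dtc":69,"lhi":[[46,72,61,92,52,39],[59],23,{"gb":81,"lmw":98,"yu":21},{"ll":59,"orb":66}],"psh":97,"w":96}
After op 15 (add /lhi/0/1 85): {"dtc":69,"lhi":[[46,85,72,61,92,52,39],[59],23,{"gb":81,"lmw":98,"yu":21},{"ll":59,"orb":66}],"psh":97,"w":96}
After op 16 (add /lhi/0/6 96): {"dtc":69,"lhi":[[46,85,72,61,92,52,96,39],[59],23,{"gb":81,"lmw":98,"yu":21},{"ll":59,"orb":66}],"psh":97,"w":96}
After op 17 (replace /lhi/0/5 58): {"dtc":69,"lhi":[[46,85,72,61,92,58,96,39],[59],23,{"gb":81,"lmw":98,"yu":21},{"ll":59,"orb":66}],"psh":97,"w":96}
After op 18 (replace /lhi/4 94): {"dtc":69,"lhi":[[46,85,72,61,92,58,96,39],[59],23,{"gb":81,"lmw":98,"yu":21},94],"psh":97,"w":96}
After op 19 (replace /lhi/0/3 92): {"dtc":69,"lhi":[[46,85,72,92,92,58,96,39],[59],23,{"gb":81,"lmw":98,"yu":21},94],"psh":97,"w":96}
Size at path /lhi: 5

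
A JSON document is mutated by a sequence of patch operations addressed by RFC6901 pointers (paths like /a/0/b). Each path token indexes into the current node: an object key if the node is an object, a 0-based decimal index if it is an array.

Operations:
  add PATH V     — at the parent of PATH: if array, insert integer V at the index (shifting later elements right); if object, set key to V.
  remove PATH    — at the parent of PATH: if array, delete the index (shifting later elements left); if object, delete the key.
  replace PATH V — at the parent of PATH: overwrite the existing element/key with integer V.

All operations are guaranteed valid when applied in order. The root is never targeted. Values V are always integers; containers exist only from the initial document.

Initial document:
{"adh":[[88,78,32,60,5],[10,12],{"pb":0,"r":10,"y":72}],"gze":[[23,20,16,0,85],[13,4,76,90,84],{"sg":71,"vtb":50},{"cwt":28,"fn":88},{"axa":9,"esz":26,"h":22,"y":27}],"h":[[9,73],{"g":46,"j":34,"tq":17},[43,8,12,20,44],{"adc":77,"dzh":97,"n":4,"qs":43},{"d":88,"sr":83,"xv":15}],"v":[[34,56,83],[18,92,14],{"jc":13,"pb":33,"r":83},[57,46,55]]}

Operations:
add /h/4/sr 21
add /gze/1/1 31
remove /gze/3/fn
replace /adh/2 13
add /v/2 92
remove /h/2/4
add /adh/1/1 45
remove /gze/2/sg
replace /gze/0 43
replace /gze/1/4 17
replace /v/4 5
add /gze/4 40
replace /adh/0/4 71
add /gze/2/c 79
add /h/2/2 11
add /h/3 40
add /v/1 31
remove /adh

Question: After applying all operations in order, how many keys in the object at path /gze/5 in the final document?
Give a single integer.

Answer: 4

Derivation:
After op 1 (add /h/4/sr 21): {"adh":[[88,78,32,60,5],[10,12],{"pb":0,"r":10,"y":72}],"gze":[[23,20,16,0,85],[13,4,76,90,84],{"sg":71,"vtb":50},{"cwt":28,"fn":88},{"axa":9,"esz":26,"h":22,"y":27}],"h":[[9,73],{"g":46,"j":34,"tq":17},[43,8,12,20,44],{"adc":77,"dzh":97,"n":4,"qs":43},{"d":88,"sr":21,"xv":15}],"v":[[34,56,83],[18,92,14],{"jc":13,"pb":33,"r":83},[57,46,55]]}
After op 2 (add /gze/1/1 31): {"adh":[[88,78,32,60,5],[10,12],{"pb":0,"r":10,"y":72}],"gze":[[23,20,16,0,85],[13,31,4,76,90,84],{"sg":71,"vtb":50},{"cwt":28,"fn":88},{"axa":9,"esz":26,"h":22,"y":27}],"h":[[9,73],{"g":46,"j":34,"tq":17},[43,8,12,20,44],{"adc":77,"dzh":97,"n":4,"qs":43},{"d":88,"sr":21,"xv":15}],"v":[[34,56,83],[18,92,14],{"jc":13,"pb":33,"r":83},[57,46,55]]}
After op 3 (remove /gze/3/fn): {"adh":[[88,78,32,60,5],[10,12],{"pb":0,"r":10,"y":72}],"gze":[[23,20,16,0,85],[13,31,4,76,90,84],{"sg":71,"vtb":50},{"cwt":28},{"axa":9,"esz":26,"h":22,"y":27}],"h":[[9,73],{"g":46,"j":34,"tq":17},[43,8,12,20,44],{"adc":77,"dzh":97,"n":4,"qs":43},{"d":88,"sr":21,"xv":15}],"v":[[34,56,83],[18,92,14],{"jc":13,"pb":33,"r":83},[57,46,55]]}
After op 4 (replace /adh/2 13): {"adh":[[88,78,32,60,5],[10,12],13],"gze":[[23,20,16,0,85],[13,31,4,76,90,84],{"sg":71,"vtb":50},{"cwt":28},{"axa":9,"esz":26,"h":22,"y":27}],"h":[[9,73],{"g":46,"j":34,"tq":17},[43,8,12,20,44],{"adc":77,"dzh":97,"n":4,"qs":43},{"d":88,"sr":21,"xv":15}],"v":[[34,56,83],[18,92,14],{"jc":13,"pb":33,"r":83},[57,46,55]]}
After op 5 (add /v/2 92): {"adh":[[88,78,32,60,5],[10,12],13],"gze":[[23,20,16,0,85],[13,31,4,76,90,84],{"sg":71,"vtb":50},{"cwt":28},{"axa":9,"esz":26,"h":22,"y":27}],"h":[[9,73],{"g":46,"j":34,"tq":17},[43,8,12,20,44],{"adc":77,"dzh":97,"n":4,"qs":43},{"d":88,"sr":21,"xv":15}],"v":[[34,56,83],[18,92,14],92,{"jc":13,"pb":33,"r":83},[57,46,55]]}
After op 6 (remove /h/2/4): {"adh":[[88,78,32,60,5],[10,12],13],"gze":[[23,20,16,0,85],[13,31,4,76,90,84],{"sg":71,"vtb":50},{"cwt":28},{"axa":9,"esz":26,"h":22,"y":27}],"h":[[9,73],{"g":46,"j":34,"tq":17},[43,8,12,20],{"adc":77,"dzh":97,"n":4,"qs":43},{"d":88,"sr":21,"xv":15}],"v":[[34,56,83],[18,92,14],92,{"jc":13,"pb":33,"r":83},[57,46,55]]}
After op 7 (add /adh/1/1 45): {"adh":[[88,78,32,60,5],[10,45,12],13],"gze":[[23,20,16,0,85],[13,31,4,76,90,84],{"sg":71,"vtb":50},{"cwt":28},{"axa":9,"esz":26,"h":22,"y":27}],"h":[[9,73],{"g":46,"j":34,"tq":17},[43,8,12,20],{"adc":77,"dzh":97,"n":4,"qs":43},{"d":88,"sr":21,"xv":15}],"v":[[34,56,83],[18,92,14],92,{"jc":13,"pb":33,"r":83},[57,46,55]]}
After op 8 (remove /gze/2/sg): {"adh":[[88,78,32,60,5],[10,45,12],13],"gze":[[23,20,16,0,85],[13,31,4,76,90,84],{"vtb":50},{"cwt":28},{"axa":9,"esz":26,"h":22,"y":27}],"h":[[9,73],{"g":46,"j":34,"tq":17},[43,8,12,20],{"adc":77,"dzh":97,"n":4,"qs":43},{"d":88,"sr":21,"xv":15}],"v":[[34,56,83],[18,92,14],92,{"jc":13,"pb":33,"r":83},[57,46,55]]}
After op 9 (replace /gze/0 43): {"adh":[[88,78,32,60,5],[10,45,12],13],"gze":[43,[13,31,4,76,90,84],{"vtb":50},{"cwt":28},{"axa":9,"esz":26,"h":22,"y":27}],"h":[[9,73],{"g":46,"j":34,"tq":17},[43,8,12,20],{"adc":77,"dzh":97,"n":4,"qs":43},{"d":88,"sr":21,"xv":15}],"v":[[34,56,83],[18,92,14],92,{"jc":13,"pb":33,"r":83},[57,46,55]]}
After op 10 (replace /gze/1/4 17): {"adh":[[88,78,32,60,5],[10,45,12],13],"gze":[43,[13,31,4,76,17,84],{"vtb":50},{"cwt":28},{"axa":9,"esz":26,"h":22,"y":27}],"h":[[9,73],{"g":46,"j":34,"tq":17},[43,8,12,20],{"adc":77,"dzh":97,"n":4,"qs":43},{"d":88,"sr":21,"xv":15}],"v":[[34,56,83],[18,92,14],92,{"jc":13,"pb":33,"r":83},[57,46,55]]}
After op 11 (replace /v/4 5): {"adh":[[88,78,32,60,5],[10,45,12],13],"gze":[43,[13,31,4,76,17,84],{"vtb":50},{"cwt":28},{"axa":9,"esz":26,"h":22,"y":27}],"h":[[9,73],{"g":46,"j":34,"tq":17},[43,8,12,20],{"adc":77,"dzh":97,"n":4,"qs":43},{"d":88,"sr":21,"xv":15}],"v":[[34,56,83],[18,92,14],92,{"jc":13,"pb":33,"r":83},5]}
After op 12 (add /gze/4 40): {"adh":[[88,78,32,60,5],[10,45,12],13],"gze":[43,[13,31,4,76,17,84],{"vtb":50},{"cwt":28},40,{"axa":9,"esz":26,"h":22,"y":27}],"h":[[9,73],{"g":46,"j":34,"tq":17},[43,8,12,20],{"adc":77,"dzh":97,"n":4,"qs":43},{"d":88,"sr":21,"xv":15}],"v":[[34,56,83],[18,92,14],92,{"jc":13,"pb":33,"r":83},5]}
After op 13 (replace /adh/0/4 71): {"adh":[[88,78,32,60,71],[10,45,12],13],"gze":[43,[13,31,4,76,17,84],{"vtb":50},{"cwt":28},40,{"axa":9,"esz":26,"h":22,"y":27}],"h":[[9,73],{"g":46,"j":34,"tq":17},[43,8,12,20],{"adc":77,"dzh":97,"n":4,"qs":43},{"d":88,"sr":21,"xv":15}],"v":[[34,56,83],[18,92,14],92,{"jc":13,"pb":33,"r":83},5]}
After op 14 (add /gze/2/c 79): {"adh":[[88,78,32,60,71],[10,45,12],13],"gze":[43,[13,31,4,76,17,84],{"c":79,"vtb":50},{"cwt":28},40,{"axa":9,"esz":26,"h":22,"y":27}],"h":[[9,73],{"g":46,"j":34,"tq":17},[43,8,12,20],{"adc":77,"dzh":97,"n":4,"qs":43},{"d":88,"sr":21,"xv":15}],"v":[[34,56,83],[18,92,14],92,{"jc":13,"pb":33,"r":83},5]}
After op 15 (add /h/2/2 11): {"adh":[[88,78,32,60,71],[10,45,12],13],"gze":[43,[13,31,4,76,17,84],{"c":79,"vtb":50},{"cwt":28},40,{"axa":9,"esz":26,"h":22,"y":27}],"h":[[9,73],{"g":46,"j":34,"tq":17},[43,8,11,12,20],{"adc":77,"dzh":97,"n":4,"qs":43},{"d":88,"sr":21,"xv":15}],"v":[[34,56,83],[18,92,14],92,{"jc":13,"pb":33,"r":83},5]}
After op 16 (add /h/3 40): {"adh":[[88,78,32,60,71],[10,45,12],13],"gze":[43,[13,31,4,76,17,84],{"c":79,"vtb":50},{"cwt":28},40,{"axa":9,"esz":26,"h":22,"y":27}],"h":[[9,73],{"g":46,"j":34,"tq":17},[43,8,11,12,20],40,{"adc":77,"dzh":97,"n":4,"qs":43},{"d":88,"sr":21,"xv":15}],"v":[[34,56,83],[18,92,14],92,{"jc":13,"pb":33,"r":83},5]}
After op 17 (add /v/1 31): {"adh":[[88,78,32,60,71],[10,45,12],13],"gze":[43,[13,31,4,76,17,84],{"c":79,"vtb":50},{"cwt":28},40,{"axa":9,"esz":26,"h":22,"y":27}],"h":[[9,73],{"g":46,"j":34,"tq":17},[43,8,11,12,20],40,{"adc":77,"dzh":97,"n":4,"qs":43},{"d":88,"sr":21,"xv":15}],"v":[[34,56,83],31,[18,92,14],92,{"jc":13,"pb":33,"r":83},5]}
After op 18 (remove /adh): {"gze":[43,[13,31,4,76,17,84],{"c":79,"vtb":50},{"cwt":28},40,{"axa":9,"esz":26,"h":22,"y":27}],"h":[[9,73],{"g":46,"j":34,"tq":17},[43,8,11,12,20],40,{"adc":77,"dzh":97,"n":4,"qs":43},{"d":88,"sr":21,"xv":15}],"v":[[34,56,83],31,[18,92,14],92,{"jc":13,"pb":33,"r":83},5]}
Size at path /gze/5: 4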